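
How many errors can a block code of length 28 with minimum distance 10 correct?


Correction capability = floor((d-1)/2) = floor((10-1)/2) = 4

4 errors


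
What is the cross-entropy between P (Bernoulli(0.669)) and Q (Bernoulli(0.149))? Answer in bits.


H(P,Q) = -p*log2(q) - (1-p)*log2(1-q). -0.669*log2(0.149) = 1.837486; -0.331*log2(0.851) = 0.077047. H(P,Q) = 1.837486 + 0.077047 = 1.9145

1.9145 bits


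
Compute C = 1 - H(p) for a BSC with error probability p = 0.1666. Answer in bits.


H(p) = -p*log2(p) - (1-p)*log2(1-p) = -0.1666*log2(0.1666) - 0.8334*log2(0.8334) = 0.430751 + 0.219117 = 0.6499. C = 1 - H(p) = 1 - 0.6499 = 0.3501

0.3501 bits


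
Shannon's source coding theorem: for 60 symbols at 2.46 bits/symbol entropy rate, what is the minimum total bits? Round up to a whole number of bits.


Minimum bits >= n * H = 60 * 2.46 = 147.6, rounded up to a whole number of bits = 148

148 bits


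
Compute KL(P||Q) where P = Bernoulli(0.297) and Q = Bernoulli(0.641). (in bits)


KL = p*log2(p/q) + (1-p)*log2((1-p)/(1-q)) = 0.297*log2(0.297/0.641) + 0.703*log2(0.703/0.359) = 0.352

0.352 bits


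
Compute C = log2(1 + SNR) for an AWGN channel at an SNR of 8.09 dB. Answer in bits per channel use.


SNR_linear = 10^(8.09/10) = 6.4417; C = log2(1 + SNR_linear) = log2(1 + 6.4417) = 2.8956

2.8956 bits/channel use


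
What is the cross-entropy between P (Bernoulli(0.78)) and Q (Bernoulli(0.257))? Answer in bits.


H(P,Q) = -p*log2(q) - (1-p)*log2(1-q). -0.78*log2(0.257) = 1.528925; -0.22*log2(0.743) = 0.094284. H(P,Q) = 1.528925 + 0.094284 = 1.6232

1.6232 bits


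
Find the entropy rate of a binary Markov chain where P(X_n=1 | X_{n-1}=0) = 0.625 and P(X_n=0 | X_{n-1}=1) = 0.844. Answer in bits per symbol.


Stationary distribution: pi_0 = p10/(p01+p10) = 0.5745, pi_1 = 0.4255. Entropy rate H' = pi_0*H(p01) + pi_1*H(p10) = 0.5745*0.9544 + 0.4255*0.6247 = 0.8141

0.8141 bits/symbol


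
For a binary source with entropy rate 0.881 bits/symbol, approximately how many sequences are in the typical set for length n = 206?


log2|A_typical| = nH = 206 * 0.881 = 181.486, so |A_typical| ~ 2^181.486 = 4.293e+54

4.293e+54


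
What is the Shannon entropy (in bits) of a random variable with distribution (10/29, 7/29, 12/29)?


H = -sum(p_i * log2(p_i)). Terms: -(10/29)*log2(10/29) = 0.529673; -(7/29)*log2(7/29) = 0.494979; -(12/29)*log2(12/29) = 0.526766. H = 0.529673 + 0.494979 + 0.526766 = 1.5514

1.5514 bits


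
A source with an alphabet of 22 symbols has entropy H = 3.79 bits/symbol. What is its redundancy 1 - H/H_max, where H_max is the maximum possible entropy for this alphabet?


H_max = log2(K) = log2(22) = 4.4594 bits/symbol. Redundancy = 1 - H/H_max = 1 - 3.79/4.4594 = 1 - 0.8499 = 0.1501

0.1501


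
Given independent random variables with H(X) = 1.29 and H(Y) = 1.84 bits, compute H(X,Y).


For independent variables, H(X,Y) = H(X) + H(Y) = 1.29 + 1.84 = 3.13

3.13 bits


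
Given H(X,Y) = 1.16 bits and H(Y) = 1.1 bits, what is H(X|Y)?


H(X|Y) = H(X,Y) - H(Y) = 1.16 - 1.1 = 0.06

0.06 bits


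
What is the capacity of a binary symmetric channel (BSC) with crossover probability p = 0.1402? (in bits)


H(p) = -p*log2(p) - (1-p)*log2(1-p) = -0.1402*log2(0.1402) - 0.8598*log2(0.8598) = 0.397389 + 0.187374 = 0.5848. C = 1 - H(p) = 1 - 0.5848 = 0.4152

0.4152 bits


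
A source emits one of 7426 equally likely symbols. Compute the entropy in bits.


H = log2(n) = log2(7426) = 12.8584

12.8584 bits


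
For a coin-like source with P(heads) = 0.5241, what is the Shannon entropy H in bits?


H = -p*log2(p) - (1-p)*log2(1-p). -0.5241*log2(0.5241) = 0.488506; -0.4759*log2(0.4759) = 0.509817. H = 0.488506 + 0.509817 = 0.9983

0.9983 bits


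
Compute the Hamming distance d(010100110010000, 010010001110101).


Count differing positions: . . . ^ ^ . ^ ^ ^ ^ . . ^ . ^ = 8 differences

8


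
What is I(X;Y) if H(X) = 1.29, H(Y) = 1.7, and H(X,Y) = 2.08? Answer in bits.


I(X;Y) = H(X) + H(Y) - H(X,Y) = 1.29 + 1.7 - 2.08 = 0.91

0.91 bits


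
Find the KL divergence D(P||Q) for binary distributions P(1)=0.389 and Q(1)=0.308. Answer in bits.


KL = p*log2(p/q) + (1-p)*log2((1-p)/(1-q)) = 0.389*log2(0.389/0.308) + 0.611*log2(0.611/0.692) = 0.0213

0.0213 bits


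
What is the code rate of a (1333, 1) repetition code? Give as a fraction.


Rate = k/n = 1/1333

1/1333


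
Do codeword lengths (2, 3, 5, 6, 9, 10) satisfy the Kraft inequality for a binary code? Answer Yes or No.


Kraft sum = sum(2^(-l_i)) = 0.4248, need <= 1. Result: satisfied (a binary prefix-free code with these lengths exists)

Yes


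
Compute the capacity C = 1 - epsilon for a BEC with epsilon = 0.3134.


C = 1 - epsilon = 1 - 0.3134 = 0.6866

0.6866 bits


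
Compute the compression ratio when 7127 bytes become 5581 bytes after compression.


Ratio = original / compressed = 7127 / 5581 = 1.277

1.277


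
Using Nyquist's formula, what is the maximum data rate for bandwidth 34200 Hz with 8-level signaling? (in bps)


Rate = 2 * B * log2(M) = 2 * 34200 * 3.0 = 205200.0

205200.0 bps


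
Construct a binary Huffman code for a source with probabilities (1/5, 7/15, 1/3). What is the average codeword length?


Huffman construction (repeatedly merge the two least-probable nodes; each merge adds 1 bit to every symbol beneath it): 1/5 + 1/3 = 8/15; 7/15 + 8/15 = 1. Resulting codeword lengths (in the order the probabilities were given): (2, 1, 2). L_avg = sum(p_i * l_i) = 1/5*2 + 7/15*1 + 1/3*2 = 23/15 = 1.5333

1.5333 bits


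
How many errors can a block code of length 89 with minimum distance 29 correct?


Correction capability = floor((d-1)/2) = floor((29-1)/2) = 14

14 errors


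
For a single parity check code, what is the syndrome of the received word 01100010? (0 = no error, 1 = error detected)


Syndrome = XOR of all bits = 0 XOR 1 XOR 1 XOR 0 XOR 0 XOR 0 XOR 1 XOR 0 = 1

1


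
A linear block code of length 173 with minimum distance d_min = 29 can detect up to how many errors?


Detection capability = d_min - 1 = 29 - 1 = 28

28 errors


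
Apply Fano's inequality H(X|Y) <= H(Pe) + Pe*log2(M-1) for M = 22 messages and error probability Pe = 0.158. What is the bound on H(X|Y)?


H(Pe) = -Pe*log2(Pe) - (1-Pe)*log2(1-Pe) = -0.158*log2(0.158) - 0.842*log2(0.842) = 0.420597 + 0.208907 = 0.6295. Pe*log2(M-1) = 0.158*log2(21) = 0.693986. Bound = H(Pe) + Pe*log2(M-1) = 0.420597 + 0.208907 + 0.693986 = 1.3235

1.3235 bits


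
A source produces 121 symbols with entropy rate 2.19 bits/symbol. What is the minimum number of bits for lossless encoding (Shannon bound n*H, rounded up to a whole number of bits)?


Minimum bits >= n * H = 121 * 2.19 = 264.99, rounded up to a whole number of bits = 265

265 bits


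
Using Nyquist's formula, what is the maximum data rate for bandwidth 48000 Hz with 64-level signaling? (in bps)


Rate = 2 * B * log2(M) = 2 * 48000 * 6.0 = 576000.0

576000.0 bps


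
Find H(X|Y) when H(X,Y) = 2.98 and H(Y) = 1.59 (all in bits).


H(X|Y) = H(X,Y) - H(Y) = 2.98 - 1.59 = 1.39

1.39 bits


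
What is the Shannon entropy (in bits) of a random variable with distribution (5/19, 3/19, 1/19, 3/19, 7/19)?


H = -sum(p_i * log2(p_i)). Terms: -(5/19)*log2(5/19) = 0.506842; -(3/19)*log2(3/19) = 0.420468; -(1/19)*log2(1/19) = 0.223575; -(3/19)*log2(3/19) = 0.420468; -(7/19)*log2(7/19) = 0.530737. H = 0.506842 + 0.420468 + 0.223575 + 0.420468 + 0.530737 = 2.1021

2.1021 bits


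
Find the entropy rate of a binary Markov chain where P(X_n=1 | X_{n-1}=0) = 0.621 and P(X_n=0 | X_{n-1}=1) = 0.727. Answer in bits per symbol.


Stationary distribution: pi_0 = p10/(p01+p10) = 0.5393, pi_1 = 0.4607. Entropy rate H' = pi_0*H(p01) + pi_1*H(p10) = 0.5393*0.9573 + 0.4607*0.8457 = 0.9059

0.9059 bits/symbol


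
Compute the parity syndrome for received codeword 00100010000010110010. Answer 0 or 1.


Syndrome = XOR of all bits = 0 XOR 0 XOR 1 XOR 0 XOR 0 XOR 0 XOR 1 XOR 0 XOR 0 XOR 0 XOR 0 XOR 0 XOR 1 XOR 0 XOR 1 XOR 1 XOR 0 XOR 0 XOR 1 XOR 0 = 0

0


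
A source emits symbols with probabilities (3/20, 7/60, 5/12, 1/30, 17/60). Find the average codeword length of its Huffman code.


Huffman construction (repeatedly merge the two least-probable nodes; each merge adds 1 bit to every symbol beneath it): 1/30 + 7/60 = 3/20; 3/20 + 3/20 = 3/10; 17/60 + 3/10 = 7/12; 5/12 + 7/12 = 1. Resulting codeword lengths (in the order the probabilities were given): (3, 4, 1, 4, 2). L_avg = sum(p_i * l_i) = 3/20*3 + 7/60*4 + 5/12*1 + 1/30*4 + 17/60*2 = 61/30 = 2.0333

2.0333 bits


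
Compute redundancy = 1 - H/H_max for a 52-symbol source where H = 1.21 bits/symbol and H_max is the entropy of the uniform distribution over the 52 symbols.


H_max = log2(K) = log2(52) = 5.7004 bits/symbol. Redundancy = 1 - H/H_max = 1 - 1.21/5.7004 = 1 - 0.2123 = 0.7877

0.7877


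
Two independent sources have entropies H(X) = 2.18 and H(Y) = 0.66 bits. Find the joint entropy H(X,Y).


For independent variables, H(X,Y) = H(X) + H(Y) = 2.18 + 0.66 = 2.84

2.84 bits


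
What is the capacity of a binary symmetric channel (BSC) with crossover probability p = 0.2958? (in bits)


H(p) = -p*log2(p) - (1-p)*log2(1-p) = -0.2958*log2(0.2958) - 0.7042*log2(0.7042) = 0.519811 + 0.356285 = 0.8761. C = 1 - H(p) = 1 - 0.8761 = 0.1239

0.1239 bits


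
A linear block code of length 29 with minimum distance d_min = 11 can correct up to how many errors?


Correction capability = floor((d-1)/2) = floor((11-1)/2) = 5

5 errors


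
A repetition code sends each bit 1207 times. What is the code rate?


Rate = k/n = 1/1207

1/1207


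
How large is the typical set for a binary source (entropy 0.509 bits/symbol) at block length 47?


log2|A_typical| = nH = 47 * 0.509 = 23.923, so |A_typical| ~ 2^23.923 = 1.591e+07

1.591e+07


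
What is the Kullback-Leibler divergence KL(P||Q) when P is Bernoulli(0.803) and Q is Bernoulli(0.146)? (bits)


KL = p*log2(p/q) + (1-p)*log2((1-p)/(1-q)) = 0.803*log2(0.803/0.146) + 0.197*log2(0.197/0.854) = 1.5581

1.5581 bits


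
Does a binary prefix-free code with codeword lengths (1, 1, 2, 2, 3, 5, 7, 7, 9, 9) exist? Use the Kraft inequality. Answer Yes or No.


Kraft sum = sum(2^(-l_i)) = 1.6758, need <= 1. Result: violated (a binary prefix-free code with these lengths cannot exist)

No


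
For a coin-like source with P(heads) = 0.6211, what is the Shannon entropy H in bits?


H = -p*log2(p) - (1-p)*log2(1-p). -0.6211*log2(0.6211) = 0.426759; -0.3789*log2(0.3789) = 0.530502. H = 0.426759 + 0.530502 = 0.9573

0.9573 bits


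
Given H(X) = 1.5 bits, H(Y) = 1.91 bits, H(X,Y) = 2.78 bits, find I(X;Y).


I(X;Y) = H(X) + H(Y) - H(X,Y) = 1.5 + 1.91 - 2.78 = 0.63

0.63 bits


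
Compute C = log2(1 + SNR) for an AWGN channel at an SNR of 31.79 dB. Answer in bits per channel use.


SNR_linear = 10^(31.79/10) = 1510.0802; C = log2(1 + SNR_linear) = log2(1 + 1510.0802) = 10.5614

10.5614 bits/channel use


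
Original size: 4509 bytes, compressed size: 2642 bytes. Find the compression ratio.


Ratio = original / compressed = 4509 / 2642 = 1.7067

1.7067


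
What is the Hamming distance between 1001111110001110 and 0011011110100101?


Count differing positions: ^ . ^ . ^ . . . . . ^ . ^ . ^ ^ = 7 differences

7


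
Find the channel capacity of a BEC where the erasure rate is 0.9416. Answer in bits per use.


C = 1 - epsilon = 1 - 0.9416 = 0.0584

0.0584 bits


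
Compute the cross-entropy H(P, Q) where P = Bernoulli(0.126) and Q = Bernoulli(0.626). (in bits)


H(P,Q) = -p*log2(q) - (1-p)*log2(1-q). -0.126*log2(0.626) = 0.085146; -0.874*log2(0.374) = 1.240110. H(P,Q) = 0.085146 + 1.240110 = 1.3253

1.3253 bits


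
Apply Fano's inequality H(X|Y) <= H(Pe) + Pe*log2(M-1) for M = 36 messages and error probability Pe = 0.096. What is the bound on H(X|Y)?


H(Pe) = -Pe*log2(Pe) - (1-Pe)*log2(1-Pe) = -0.096*log2(0.096) - 0.904*log2(0.904) = 0.324559 + 0.131627 = 0.4562. Pe*log2(M-1) = 0.096*log2(35) = 0.492411. Bound = H(Pe) + Pe*log2(M-1) = 0.324559 + 0.131627 + 0.492411 = 0.9486

0.9486 bits


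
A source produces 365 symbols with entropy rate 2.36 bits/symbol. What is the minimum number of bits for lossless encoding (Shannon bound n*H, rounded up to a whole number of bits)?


Minimum bits >= n * H = 365 * 2.36 = 861.4, rounded up to a whole number of bits = 862

862 bits


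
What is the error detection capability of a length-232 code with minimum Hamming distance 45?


Detection capability = d_min - 1 = 45 - 1 = 44

44 errors


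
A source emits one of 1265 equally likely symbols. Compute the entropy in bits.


H = log2(n) = log2(1265) = 10.3049

10.3049 bits


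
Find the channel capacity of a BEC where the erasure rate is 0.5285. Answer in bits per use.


C = 1 - epsilon = 1 - 0.5285 = 0.4715

0.4715 bits


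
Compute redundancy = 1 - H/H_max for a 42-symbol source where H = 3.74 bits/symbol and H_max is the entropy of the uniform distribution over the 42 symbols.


H_max = log2(K) = log2(42) = 5.3923 bits/symbol. Redundancy = 1 - H/H_max = 1 - 3.74/5.3923 = 1 - 0.6936 = 0.3064

0.3064


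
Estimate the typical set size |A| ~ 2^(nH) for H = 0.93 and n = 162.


log2|A_typical| = nH = 162 * 0.93 = 150.66, so |A_typical| ~ 2^150.66 = 2.255e+45

2.255e+45


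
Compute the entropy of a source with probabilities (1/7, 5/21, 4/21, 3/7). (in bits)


H = -sum(p_i * log2(p_i)). Terms: -(1/7)*log2(1/7) = 0.401051; -(5/21)*log2(5/21) = 0.492950; -(4/21)*log2(4/21) = 0.455680; -(3/7)*log2(3/7) = 0.523882. H = 0.401051 + 0.492950 + 0.455680 + 0.523882 = 1.8736

1.8736 bits


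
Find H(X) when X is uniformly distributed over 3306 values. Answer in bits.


H = log2(n) = log2(3306) = 11.6909

11.6909 bits


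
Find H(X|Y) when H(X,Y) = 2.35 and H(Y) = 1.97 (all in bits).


H(X|Y) = H(X,Y) - H(Y) = 2.35 - 1.97 = 0.38

0.38 bits


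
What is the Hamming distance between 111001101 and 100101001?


Count differing positions: . ^ ^ ^ . . ^ . . = 4 differences

4


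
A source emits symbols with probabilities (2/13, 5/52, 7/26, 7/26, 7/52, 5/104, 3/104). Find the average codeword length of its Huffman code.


Huffman construction (repeatedly merge the two least-probable nodes; each merge adds 1 bit to every symbol beneath it): 3/104 + 5/104 = 1/13; 1/13 + 5/52 = 9/52; 7/52 + 2/13 = 15/52; 9/52 + 7/26 = 23/52; 7/26 + 15/52 = 29/52; 23/52 + 29/52 = 1. Resulting codeword lengths (in the order the probabilities were given): (3, 3, 2, 2, 3, 4, 4). L_avg = sum(p_i * l_i) = 2/13*3 + 5/52*3 + 7/26*2 + 7/26*2 + 7/52*3 + 5/104*4 + 3/104*4 = 33/13 = 2.5385

2.5385 bits


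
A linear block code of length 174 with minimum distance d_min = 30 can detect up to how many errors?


Detection capability = d_min - 1 = 30 - 1 = 29

29 errors


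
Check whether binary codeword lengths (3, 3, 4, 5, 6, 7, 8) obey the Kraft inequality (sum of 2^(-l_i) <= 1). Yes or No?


Kraft sum = sum(2^(-l_i)) = 0.3711, need <= 1. Result: satisfied (a binary prefix-free code with these lengths exists)

Yes


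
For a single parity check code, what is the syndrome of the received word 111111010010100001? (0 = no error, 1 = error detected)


Syndrome = XOR of all bits = 1 XOR 1 XOR 1 XOR 1 XOR 1 XOR 1 XOR 0 XOR 1 XOR 0 XOR 0 XOR 1 XOR 0 XOR 1 XOR 0 XOR 0 XOR 0 XOR 0 XOR 1 = 0

0


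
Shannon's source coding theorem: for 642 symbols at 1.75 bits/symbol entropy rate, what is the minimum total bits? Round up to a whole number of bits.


Minimum bits >= n * H = 642 * 1.75 = 1123.5, rounded up to a whole number of bits = 1124

1124 bits


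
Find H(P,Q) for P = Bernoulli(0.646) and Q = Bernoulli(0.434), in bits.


H(P,Q) = -p*log2(q) - (1-p)*log2(1-q). -0.646*log2(0.434) = 0.777935; -0.354*log2(0.566) = 0.290679. H(P,Q) = 0.777935 + 0.290679 = 1.0686

1.0686 bits


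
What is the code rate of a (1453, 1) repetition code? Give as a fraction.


Rate = k/n = 1/1453

1/1453


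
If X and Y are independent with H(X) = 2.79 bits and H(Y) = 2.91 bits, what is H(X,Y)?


For independent variables, H(X,Y) = H(X) + H(Y) = 2.79 + 2.91 = 5.7

5.7 bits


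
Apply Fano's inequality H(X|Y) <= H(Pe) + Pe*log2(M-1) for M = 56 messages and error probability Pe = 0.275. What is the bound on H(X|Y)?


H(Pe) = -Pe*log2(Pe) - (1-Pe)*log2(1-Pe) = -0.275*log2(0.275) - 0.725*log2(0.725) = 0.512187 + 0.336362 = 0.8485. Pe*log2(M-1) = 0.275*log2(55) = 1.589874. Bound = H(Pe) + Pe*log2(M-1) = 0.512187 + 0.336362 + 1.589874 = 2.4384

2.4384 bits


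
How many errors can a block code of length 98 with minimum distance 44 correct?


Correction capability = floor((d-1)/2) = floor((44-1)/2) = 21

21 errors


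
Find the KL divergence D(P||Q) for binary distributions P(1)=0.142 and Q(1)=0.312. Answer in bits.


KL = p*log2(p/q) + (1-p)*log2((1-p)/(1-q)) = 0.142*log2(0.142/0.312) + 0.858*log2(0.858/0.688) = 0.1121

0.1121 bits


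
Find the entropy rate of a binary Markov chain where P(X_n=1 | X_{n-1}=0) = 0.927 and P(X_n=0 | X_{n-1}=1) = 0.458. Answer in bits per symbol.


Stationary distribution: pi_0 = p10/(p01+p10) = 0.3307, pi_1 = 0.6693. Entropy rate H' = pi_0*H(p01) + pi_1*H(p10) = 0.3307*0.377 + 0.6693*0.9949 = 0.7906

0.7906 bits/symbol


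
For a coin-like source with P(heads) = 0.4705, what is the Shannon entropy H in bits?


H = -p*log2(p) - (1-p)*log2(1-p). -0.4705*log2(0.4705) = 0.511779; -0.5295*log2(0.5295) = 0.485709. H = 0.511779 + 0.485709 = 0.9975

0.9975 bits


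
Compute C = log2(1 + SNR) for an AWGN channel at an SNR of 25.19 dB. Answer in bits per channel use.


SNR_linear = 10^(25.19/10) = 330.3695; C = log2(1 + SNR_linear) = log2(1 + 330.3695) = 8.3723

8.3723 bits/channel use


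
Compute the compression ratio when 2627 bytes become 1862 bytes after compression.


Ratio = original / compressed = 2627 / 1862 = 1.4108

1.4108


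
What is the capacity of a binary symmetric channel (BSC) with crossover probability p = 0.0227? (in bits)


H(p) = -p*log2(p) - (1-p)*log2(1-p) = -0.0227*log2(0.0227) - 0.9773*log2(0.9773) = 0.123968 + 0.032375 = 0.1563. C = 1 - H(p) = 1 - 0.1563 = 0.8437

0.8437 bits


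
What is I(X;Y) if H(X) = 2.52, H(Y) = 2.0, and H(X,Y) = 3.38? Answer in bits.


I(X;Y) = H(X) + H(Y) - H(X,Y) = 2.52 + 2.0 - 3.38 = 1.14

1.14 bits


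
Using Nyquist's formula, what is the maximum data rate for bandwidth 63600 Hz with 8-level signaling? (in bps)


Rate = 2 * B * log2(M) = 2 * 63600 * 3.0 = 381600.0

381600.0 bps


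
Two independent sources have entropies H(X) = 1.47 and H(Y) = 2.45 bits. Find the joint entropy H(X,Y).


For independent variables, H(X,Y) = H(X) + H(Y) = 1.47 + 2.45 = 3.92

3.92 bits


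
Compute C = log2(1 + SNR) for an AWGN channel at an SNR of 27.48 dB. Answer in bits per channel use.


SNR_linear = 10^(27.48/10) = 559.7576; C = log2(1 + SNR_linear) = log2(1 + 559.7576) = 9.1312

9.1312 bits/channel use


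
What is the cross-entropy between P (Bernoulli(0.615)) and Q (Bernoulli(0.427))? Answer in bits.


H(P,Q) = -p*log2(q) - (1-p)*log2(1-q). -0.615*log2(0.427) = 0.755031; -0.385*log2(0.573) = 0.309306. H(P,Q) = 0.755031 + 0.309306 = 1.0643

1.0643 bits


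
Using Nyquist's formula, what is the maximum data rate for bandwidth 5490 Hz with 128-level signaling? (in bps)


Rate = 2 * B * log2(M) = 2 * 5490 * 7.0 = 76860.0

76860.0 bps


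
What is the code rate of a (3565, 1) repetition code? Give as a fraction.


Rate = k/n = 1/3565

1/3565


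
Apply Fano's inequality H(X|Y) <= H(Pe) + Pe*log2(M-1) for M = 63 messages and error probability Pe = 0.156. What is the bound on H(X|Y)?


H(Pe) = -Pe*log2(Pe) - (1-Pe)*log2(1-Pe) = -0.156*log2(0.156) - 0.844*log2(0.844) = 0.418140 + 0.206514 = 0.6247. Pe*log2(M-1) = 0.156*log2(62) = 0.928855. Bound = H(Pe) + Pe*log2(M-1) = 0.418140 + 0.206514 + 0.928855 = 1.5535

1.5535 bits


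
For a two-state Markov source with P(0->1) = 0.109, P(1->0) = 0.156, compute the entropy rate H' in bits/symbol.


Stationary distribution: pi_0 = p10/(p01+p10) = 0.5887, pi_1 = 0.4113. Entropy rate H' = pi_0*H(p01) + pi_1*H(p10) = 0.5887*0.4969 + 0.4113*0.6247 = 0.5494

0.5494 bits/symbol


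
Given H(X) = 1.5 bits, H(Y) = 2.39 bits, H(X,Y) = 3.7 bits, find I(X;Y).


I(X;Y) = H(X) + H(Y) - H(X,Y) = 1.5 + 2.39 - 3.7 = 0.19

0.19 bits


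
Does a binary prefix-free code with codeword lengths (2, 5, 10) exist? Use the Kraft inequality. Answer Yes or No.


Kraft sum = sum(2^(-l_i)) = 0.2822, need <= 1. Result: satisfied (a binary prefix-free code with these lengths exists)

Yes


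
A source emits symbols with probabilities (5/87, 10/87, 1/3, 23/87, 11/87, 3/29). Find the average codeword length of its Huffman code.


Huffman construction (repeatedly merge the two least-probable nodes; each merge adds 1 bit to every symbol beneath it): 5/87 + 3/29 = 14/87; 10/87 + 11/87 = 7/29; 14/87 + 7/29 = 35/87; 23/87 + 1/3 = 52/87; 35/87 + 52/87 = 1. Resulting codeword lengths (in the order the probabilities were given): (3, 3, 2, 2, 3, 3). L_avg = sum(p_i * l_i) = 5/87*3 + 10/87*3 + 1/3*2 + 23/87*2 + 11/87*3 + 3/29*3 = 209/87 = 2.4023

2.4023 bits


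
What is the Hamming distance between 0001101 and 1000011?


Count differing positions: ^ . . ^ ^ ^ . = 4 differences

4


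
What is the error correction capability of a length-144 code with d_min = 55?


Correction capability = floor((d-1)/2) = floor((55-1)/2) = 27

27 errors


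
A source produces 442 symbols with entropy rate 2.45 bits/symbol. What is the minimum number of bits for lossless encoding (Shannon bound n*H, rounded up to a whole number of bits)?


Minimum bits >= n * H = 442 * 2.45 = 1082.9, rounded up to a whole number of bits = 1083

1083 bits


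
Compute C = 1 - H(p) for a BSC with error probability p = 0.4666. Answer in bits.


H(p) = -p*log2(p) - (1-p)*log2(1-p) = -0.4666*log2(0.4666) - 0.5334*log2(0.5334) = 0.513140 + 0.483639 = 0.9968. C = 1 - H(p) = 1 - 0.9968 = 0.0032

0.0032 bits


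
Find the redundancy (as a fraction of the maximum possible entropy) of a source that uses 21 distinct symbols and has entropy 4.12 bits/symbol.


H_max = log2(K) = log2(21) = 4.3923 bits/symbol. Redundancy = 1 - H/H_max = 1 - 4.12/4.3923 = 1 - 0.938 = 0.062

0.062


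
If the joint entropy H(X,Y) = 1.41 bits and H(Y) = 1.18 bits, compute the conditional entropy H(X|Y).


H(X|Y) = H(X,Y) - H(Y) = 1.41 - 1.18 = 0.23

0.23 bits


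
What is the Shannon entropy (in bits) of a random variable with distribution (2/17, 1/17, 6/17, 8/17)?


H = -sum(p_i * log2(p_i)). Terms: -(2/17)*log2(2/17) = 0.363231; -(1/17)*log2(1/17) = 0.240439; -(6/17)*log2(6/17) = 0.530294; -(8/17)*log2(8/17) = 0.511747. H = 0.363231 + 0.240439 + 0.530294 + 0.511747 = 1.6457

1.6457 bits


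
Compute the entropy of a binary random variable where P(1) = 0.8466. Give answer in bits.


H = -p*log2(p) - (1-p)*log2(1-p). -0.8466*log2(0.8466) = 0.203394; -0.1534*log2(0.1534) = 0.414890. H = 0.203394 + 0.414890 = 0.6183

0.6183 bits


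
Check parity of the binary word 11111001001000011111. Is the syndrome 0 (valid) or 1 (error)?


Syndrome = XOR of all bits = 1 XOR 1 XOR 1 XOR 1 XOR 1 XOR 0 XOR 0 XOR 1 XOR 0 XOR 0 XOR 1 XOR 0 XOR 0 XOR 0 XOR 0 XOR 1 XOR 1 XOR 1 XOR 1 XOR 1 = 0

0


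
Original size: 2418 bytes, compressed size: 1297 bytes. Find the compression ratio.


Ratio = original / compressed = 2418 / 1297 = 1.8643

1.8643


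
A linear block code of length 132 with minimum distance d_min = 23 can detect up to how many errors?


Detection capability = d_min - 1 = 23 - 1 = 22

22 errors


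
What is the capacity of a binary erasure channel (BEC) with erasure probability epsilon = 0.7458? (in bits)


C = 1 - epsilon = 1 - 0.7458 = 0.2542

0.2542 bits


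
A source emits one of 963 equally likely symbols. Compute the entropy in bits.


H = log2(n) = log2(963) = 9.9114

9.9114 bits


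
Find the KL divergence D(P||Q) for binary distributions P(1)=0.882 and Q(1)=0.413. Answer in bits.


KL = p*log2(p/q) + (1-p)*log2((1-p)/(1-q)) = 0.882*log2(0.882/0.413) + 0.118*log2(0.118/0.587) = 0.6924

0.6924 bits


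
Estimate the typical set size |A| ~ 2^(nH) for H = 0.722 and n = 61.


log2|A_typical| = nH = 61 * 0.722 = 44.042, so |A_typical| ~ 2^44.042 = 1.811e+13

1.811e+13


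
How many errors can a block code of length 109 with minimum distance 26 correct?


Correction capability = floor((d-1)/2) = floor((26-1)/2) = 12

12 errors


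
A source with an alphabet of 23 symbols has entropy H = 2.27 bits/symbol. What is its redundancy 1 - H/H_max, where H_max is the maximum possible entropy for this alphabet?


H_max = log2(K) = log2(23) = 4.5236 bits/symbol. Redundancy = 1 - H/H_max = 1 - 2.27/4.5236 = 1 - 0.5018 = 0.4982

0.4982


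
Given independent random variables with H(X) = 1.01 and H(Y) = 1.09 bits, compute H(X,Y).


For independent variables, H(X,Y) = H(X) + H(Y) = 1.01 + 1.09 = 2.1

2.1 bits


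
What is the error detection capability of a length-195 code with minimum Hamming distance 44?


Detection capability = d_min - 1 = 44 - 1 = 43

43 errors


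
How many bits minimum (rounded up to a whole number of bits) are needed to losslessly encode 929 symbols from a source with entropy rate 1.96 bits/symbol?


Minimum bits >= n * H = 929 * 1.96 = 1820.84, rounded up to a whole number of bits = 1821

1821 bits


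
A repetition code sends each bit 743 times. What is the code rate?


Rate = k/n = 1/743

1/743


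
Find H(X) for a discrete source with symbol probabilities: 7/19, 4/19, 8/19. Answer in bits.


H = -sum(p_i * log2(p_i)). Terms: -(7/19)*log2(7/19) = 0.530737; -(4/19)*log2(4/19) = 0.473248; -(8/19)*log2(8/19) = 0.525443. H = 0.530737 + 0.473248 + 0.525443 = 1.5294

1.5294 bits


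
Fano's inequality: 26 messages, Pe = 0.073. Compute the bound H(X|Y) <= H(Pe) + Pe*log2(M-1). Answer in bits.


H(Pe) = -Pe*log2(Pe) - (1-Pe)*log2(1-Pe) = -0.073*log2(0.073) - 0.927*log2(0.927) = 0.275645 + 0.101376 = 0.377. Pe*log2(M-1) = 0.073*log2(25) = 0.339002. Bound = H(Pe) + Pe*log2(M-1) = 0.275645 + 0.101376 + 0.339002 = 0.716

0.716 bits


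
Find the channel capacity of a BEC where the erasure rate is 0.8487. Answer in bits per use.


C = 1 - epsilon = 1 - 0.8487 = 0.1513

0.1513 bits


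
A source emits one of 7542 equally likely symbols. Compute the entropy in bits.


H = log2(n) = log2(7542) = 12.8807

12.8807 bits


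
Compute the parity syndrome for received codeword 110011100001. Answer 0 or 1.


Syndrome = XOR of all bits = 1 XOR 1 XOR 0 XOR 0 XOR 1 XOR 1 XOR 1 XOR 0 XOR 0 XOR 0 XOR 0 XOR 1 = 0

0


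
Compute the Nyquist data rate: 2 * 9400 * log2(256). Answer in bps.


Rate = 2 * B * log2(M) = 2 * 9400 * 8.0 = 150400.0

150400.0 bps


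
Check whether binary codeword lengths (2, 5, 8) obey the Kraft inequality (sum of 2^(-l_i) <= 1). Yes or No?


Kraft sum = sum(2^(-l_i)) = 0.2852, need <= 1. Result: satisfied (a binary prefix-free code with these lengths exists)

Yes


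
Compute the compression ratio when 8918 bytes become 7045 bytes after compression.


Ratio = original / compressed = 8918 / 7045 = 1.2659

1.2659


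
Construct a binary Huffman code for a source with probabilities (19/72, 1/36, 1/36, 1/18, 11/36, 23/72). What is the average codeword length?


Huffman construction (repeatedly merge the two least-probable nodes; each merge adds 1 bit to every symbol beneath it): 1/36 + 1/36 = 1/18; 1/18 + 1/18 = 1/9; 1/9 + 19/72 = 3/8; 11/36 + 23/72 = 5/8; 3/8 + 5/8 = 1. Resulting codeword lengths (in the order the probabilities were given): (2, 4, 4, 3, 2, 2). L_avg = sum(p_i * l_i) = 19/72*2 + 1/36*4 + 1/36*4 + 1/18*3 + 11/36*2 + 23/72*2 = 13/6 = 2.1667

2.1667 bits


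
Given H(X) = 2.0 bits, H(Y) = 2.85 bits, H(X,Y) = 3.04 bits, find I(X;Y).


I(X;Y) = H(X) + H(Y) - H(X,Y) = 2.0 + 2.85 - 3.04 = 1.81

1.81 bits


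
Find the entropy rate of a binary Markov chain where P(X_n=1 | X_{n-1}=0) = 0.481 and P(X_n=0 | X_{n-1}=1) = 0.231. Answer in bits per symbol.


Stationary distribution: pi_0 = p10/(p01+p10) = 0.3244, pi_1 = 0.6756. Entropy rate H' = pi_0*H(p01) + pi_1*H(p10) = 0.3244*0.999 + 0.6756*0.7798 = 0.8509

0.8509 bits/symbol


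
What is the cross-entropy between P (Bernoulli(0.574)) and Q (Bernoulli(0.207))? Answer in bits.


H(P,Q) = -p*log2(q) - (1-p)*log2(1-q). -0.574*log2(0.207) = 1.304299; -0.426*log2(0.793) = 0.142543. H(P,Q) = 1.304299 + 0.142543 = 1.4468

1.4468 bits


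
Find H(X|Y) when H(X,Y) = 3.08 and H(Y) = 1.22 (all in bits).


H(X|Y) = H(X,Y) - H(Y) = 3.08 - 1.22 = 1.86

1.86 bits


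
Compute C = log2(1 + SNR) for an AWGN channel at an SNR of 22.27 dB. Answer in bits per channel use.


SNR_linear = 10^(22.27/10) = 168.6553; C = log2(1 + SNR_linear) = log2(1 + 168.6553) = 7.4065

7.4065 bits/channel use


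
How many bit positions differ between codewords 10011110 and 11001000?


Count differing positions: . ^ . ^ . ^ ^ . = 4 differences

4


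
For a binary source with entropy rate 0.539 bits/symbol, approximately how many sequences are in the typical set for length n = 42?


log2|A_typical| = nH = 42 * 0.539 = 22.638, so |A_typical| ~ 2^22.638 = 6.527e+06

6.527e+06


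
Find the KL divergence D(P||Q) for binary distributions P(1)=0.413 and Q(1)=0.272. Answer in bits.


KL = p*log2(p/q) + (1-p)*log2((1-p)/(1-q)) = 0.413*log2(0.413/0.272) + 0.587*log2(0.587/0.728) = 0.0665

0.0665 bits


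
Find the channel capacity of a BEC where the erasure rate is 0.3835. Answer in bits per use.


C = 1 - epsilon = 1 - 0.3835 = 0.6165

0.6165 bits


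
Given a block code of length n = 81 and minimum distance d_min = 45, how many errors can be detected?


Detection capability = d_min - 1 = 45 - 1 = 44

44 errors


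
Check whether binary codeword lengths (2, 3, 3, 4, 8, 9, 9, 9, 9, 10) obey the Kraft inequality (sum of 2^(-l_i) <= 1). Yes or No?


Kraft sum = sum(2^(-l_i)) = 0.5752, need <= 1. Result: satisfied (a binary prefix-free code with these lengths exists)

Yes


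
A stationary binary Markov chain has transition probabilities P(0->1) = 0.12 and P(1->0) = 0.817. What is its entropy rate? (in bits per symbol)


Stationary distribution: pi_0 = p10/(p01+p10) = 0.8719, pi_1 = 0.1281. Entropy rate H' = pi_0*H(p01) + pi_1*H(p10) = 0.8719*0.5294 + 0.1281*0.6866 = 0.5495

0.5495 bits/symbol


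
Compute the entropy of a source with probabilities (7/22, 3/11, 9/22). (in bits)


H = -sum(p_i * log2(p_i)). Terms: -(7/22)*log2(7/22) = 0.525661; -(3/11)*log2(3/11) = 0.511219; -(9/22)*log2(9/22) = 0.527525. H = 0.525661 + 0.511219 + 0.527525 = 1.5644

1.5644 bits


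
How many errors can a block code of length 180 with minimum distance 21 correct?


Correction capability = floor((d-1)/2) = floor((21-1)/2) = 10

10 errors


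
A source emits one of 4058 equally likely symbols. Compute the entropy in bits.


H = log2(n) = log2(4058) = 11.9866

11.9866 bits


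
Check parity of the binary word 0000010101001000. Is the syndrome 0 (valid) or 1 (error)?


Syndrome = XOR of all bits = 0 XOR 0 XOR 0 XOR 0 XOR 0 XOR 1 XOR 0 XOR 1 XOR 0 XOR 1 XOR 0 XOR 0 XOR 1 XOR 0 XOR 0 XOR 0 = 0

0


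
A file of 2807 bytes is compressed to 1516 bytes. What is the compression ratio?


Ratio = original / compressed = 2807 / 1516 = 1.8516

1.8516


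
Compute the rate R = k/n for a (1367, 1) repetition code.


Rate = k/n = 1/1367

1/1367


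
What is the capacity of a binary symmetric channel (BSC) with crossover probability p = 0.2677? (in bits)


H(p) = -p*log2(p) - (1-p)*log2(1-p) = -0.2677*log2(0.2677) - 0.7323*log2(0.7323) = 0.508981 + 0.329164 = 0.8381. C = 1 - H(p) = 1 - 0.8381 = 0.1619

0.1619 bits


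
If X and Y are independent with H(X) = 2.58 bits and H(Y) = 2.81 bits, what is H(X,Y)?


For independent variables, H(X,Y) = H(X) + H(Y) = 2.58 + 2.81 = 5.39

5.39 bits


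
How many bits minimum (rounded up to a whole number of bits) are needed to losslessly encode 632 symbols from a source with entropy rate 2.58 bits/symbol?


Minimum bits >= n * H = 632 * 2.58 = 1630.56, rounded up to a whole number of bits = 1631

1631 bits


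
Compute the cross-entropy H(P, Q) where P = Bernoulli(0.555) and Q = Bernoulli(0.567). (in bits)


H(P,Q) = -p*log2(q) - (1-p)*log2(1-q). -0.555*log2(0.567) = 0.454312; -0.445*log2(0.433) = 0.537365. H(P,Q) = 0.454312 + 0.537365 = 0.9917

0.9917 bits


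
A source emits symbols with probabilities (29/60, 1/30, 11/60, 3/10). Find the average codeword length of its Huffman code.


Huffman construction (repeatedly merge the two least-probable nodes; each merge adds 1 bit to every symbol beneath it): 1/30 + 11/60 = 13/60; 13/60 + 3/10 = 31/60; 29/60 + 31/60 = 1. Resulting codeword lengths (in the order the probabilities were given): (1, 3, 3, 2). L_avg = sum(p_i * l_i) = 29/60*1 + 1/30*3 + 11/60*3 + 3/10*2 = 26/15 = 1.7333

1.7333 bits


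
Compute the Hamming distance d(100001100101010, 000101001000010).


Count differing positions: ^ . . ^ . . ^ . ^ ^ . ^ . . . = 6 differences

6


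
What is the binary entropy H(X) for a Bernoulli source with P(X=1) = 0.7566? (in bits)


H = -p*log2(p) - (1-p)*log2(1-p). -0.7566*log2(0.7566) = 0.304454; -0.2434*log2(0.2434) = 0.496195. H = 0.304454 + 0.496195 = 0.8006

0.8006 bits


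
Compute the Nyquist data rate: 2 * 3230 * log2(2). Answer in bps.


Rate = 2 * B * log2(M) = 2 * 3230 * 1.0 = 6460.0

6460.0 bps


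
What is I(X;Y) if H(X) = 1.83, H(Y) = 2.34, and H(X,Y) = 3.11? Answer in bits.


I(X;Y) = H(X) + H(Y) - H(X,Y) = 1.83 + 2.34 - 3.11 = 1.06

1.06 bits


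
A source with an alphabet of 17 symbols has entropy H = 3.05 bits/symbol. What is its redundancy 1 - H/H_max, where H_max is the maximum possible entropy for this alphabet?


H_max = log2(K) = log2(17) = 4.0875 bits/symbol. Redundancy = 1 - H/H_max = 1 - 3.05/4.0875 = 1 - 0.7462 = 0.2538

0.2538


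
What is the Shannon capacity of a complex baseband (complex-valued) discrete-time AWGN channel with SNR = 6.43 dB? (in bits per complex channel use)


SNR_linear = 10^(6.43/10) = 4.3954; C = log2(1 + SNR_linear) = log2(1 + 4.3954) = 2.4317

2.4317 bits/channel use


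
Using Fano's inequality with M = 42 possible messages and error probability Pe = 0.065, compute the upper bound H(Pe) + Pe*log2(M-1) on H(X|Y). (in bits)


H(Pe) = -Pe*log2(Pe) - (1-Pe)*log2(1-Pe) = -0.065*log2(0.065) - 0.935*log2(0.935) = 0.256322 + 0.090659 = 0.347. Pe*log2(M-1) = 0.065*log2(41) = 0.348241. Bound = H(Pe) + Pe*log2(M-1) = 0.256322 + 0.090659 + 0.348241 = 0.6952

0.6952 bits


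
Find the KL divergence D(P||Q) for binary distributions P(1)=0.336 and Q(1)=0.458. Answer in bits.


KL = p*log2(p/q) + (1-p)*log2((1-p)/(1-q)) = 0.336*log2(0.336/0.458) + 0.664*log2(0.664/0.542) = 0.0443

0.0443 bits


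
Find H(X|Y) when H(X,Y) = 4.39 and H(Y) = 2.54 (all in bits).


H(X|Y) = H(X,Y) - H(Y) = 4.39 - 2.54 = 1.85

1.85 bits


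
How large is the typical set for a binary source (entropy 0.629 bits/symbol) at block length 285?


log2|A_typical| = nH = 285 * 0.629 = 179.265, so |A_typical| ~ 2^179.265 = 9.208e+53

9.208e+53


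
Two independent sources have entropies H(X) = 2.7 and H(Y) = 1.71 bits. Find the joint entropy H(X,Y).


For independent variables, H(X,Y) = H(X) + H(Y) = 2.7 + 1.71 = 4.41

4.41 bits


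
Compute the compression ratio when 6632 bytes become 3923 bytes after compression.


Ratio = original / compressed = 6632 / 3923 = 1.6905

1.6905


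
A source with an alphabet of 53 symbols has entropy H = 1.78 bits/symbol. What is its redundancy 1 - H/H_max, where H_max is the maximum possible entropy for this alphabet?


H_max = log2(K) = log2(53) = 5.7279 bits/symbol. Redundancy = 1 - H/H_max = 1 - 1.78/5.7279 = 1 - 0.3108 = 0.6892

0.6892


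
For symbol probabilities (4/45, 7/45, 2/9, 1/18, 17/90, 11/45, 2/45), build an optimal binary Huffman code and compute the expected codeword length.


Huffman construction (repeatedly merge the two least-probable nodes; each merge adds 1 bit to every symbol beneath it): 2/45 + 1/18 = 1/10; 4/45 + 1/10 = 17/90; 7/45 + 17/90 = 31/90; 17/90 + 2/9 = 37/90; 11/45 + 31/90 = 53/90; 37/90 + 53/90 = 1. Resulting codeword lengths (in the order the probabilities were given): (3, 3, 2, 4, 3, 2, 4). L_avg = sum(p_i * l_i) = 4/45*3 + 7/45*3 + 2/9*2 + 1/18*4 + 17/90*3 + 11/45*2 + 2/45*4 = 79/30 = 2.6333

2.6333 bits


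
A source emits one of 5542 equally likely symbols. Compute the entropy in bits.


H = log2(n) = log2(5542) = 12.4362

12.4362 bits


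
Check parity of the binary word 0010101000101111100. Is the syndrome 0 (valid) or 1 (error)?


Syndrome = XOR of all bits = 0 XOR 0 XOR 1 XOR 0 XOR 1 XOR 0 XOR 1 XOR 0 XOR 0 XOR 0 XOR 1 XOR 0 XOR 1 XOR 1 XOR 1 XOR 1 XOR 1 XOR 0 XOR 0 = 1

1


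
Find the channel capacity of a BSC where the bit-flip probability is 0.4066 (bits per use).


H(p) = -p*log2(p) - (1-p)*log2(1-p) = -0.4066*log2(0.4066) - 0.5934*log2(0.5934) = 0.527896 + 0.446785 = 0.9747. C = 1 - H(p) = 1 - 0.9747 = 0.0253

0.0253 bits


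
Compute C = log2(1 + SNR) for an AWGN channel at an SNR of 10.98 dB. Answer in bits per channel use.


SNR_linear = 10^(10.98/10) = 12.5314; C = log2(1 + SNR_linear) = log2(1 + 12.5314) = 3.7582

3.7582 bits/channel use


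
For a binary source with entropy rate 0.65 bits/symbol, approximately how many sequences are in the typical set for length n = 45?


log2|A_typical| = nH = 45 * 0.65 = 29.25, so |A_typical| ~ 2^29.25 = 6.385e+08

6.385e+08


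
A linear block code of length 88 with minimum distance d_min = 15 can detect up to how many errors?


Detection capability = d_min - 1 = 15 - 1 = 14

14 errors


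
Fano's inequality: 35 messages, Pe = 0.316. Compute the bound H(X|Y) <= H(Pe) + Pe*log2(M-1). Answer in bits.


H(Pe) = -Pe*log2(Pe) - (1-Pe)*log2(1-Pe) = -0.316*log2(0.316) - 0.684*log2(0.684) = 0.525193 + 0.374785 = 0.9. Pe*log2(M-1) = 0.316*log2(34) = 1.607638. Bound = H(Pe) + Pe*log2(M-1) = 0.525193 + 0.374785 + 1.607638 = 2.5076

2.5076 bits


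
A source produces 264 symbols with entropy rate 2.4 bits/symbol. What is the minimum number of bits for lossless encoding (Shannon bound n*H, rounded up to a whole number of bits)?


Minimum bits >= n * H = 264 * 2.4 = 633.6, rounded up to a whole number of bits = 634

634 bits


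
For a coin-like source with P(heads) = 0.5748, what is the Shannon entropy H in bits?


H = -p*log2(p) - (1-p)*log2(1-p). -0.5748*log2(0.5748) = 0.459189; -0.4252*log2(0.4252) = 0.524606. H = 0.459189 + 0.524606 = 0.9838

0.9838 bits


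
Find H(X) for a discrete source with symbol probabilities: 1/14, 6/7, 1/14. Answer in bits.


H = -sum(p_i * log2(p_i)). Terms: -(1/14)*log2(1/14) = 0.271954; -(6/7)*log2(6/7) = 0.190622; -(1/14)*log2(1/14) = 0.271954. H = 0.271954 + 0.190622 + 0.271954 = 0.7345

0.7345 bits


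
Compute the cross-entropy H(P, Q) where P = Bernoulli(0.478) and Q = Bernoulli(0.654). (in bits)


H(P,Q) = -p*log2(q) - (1-p)*log2(1-q). -0.478*log2(0.654) = 0.292841; -0.522*log2(0.346) = 0.799263. H(P,Q) = 0.292841 + 0.799263 = 1.0921

1.0921 bits


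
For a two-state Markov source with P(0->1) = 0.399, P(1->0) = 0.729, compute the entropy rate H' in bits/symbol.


Stationary distribution: pi_0 = p10/(p01+p10) = 0.6463, pi_1 = 0.3537. Entropy rate H' = pi_0*H(p01) + pi_1*H(p10) = 0.6463*0.9704 + 0.3537*0.8429 = 0.9253

0.9253 bits/symbol
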